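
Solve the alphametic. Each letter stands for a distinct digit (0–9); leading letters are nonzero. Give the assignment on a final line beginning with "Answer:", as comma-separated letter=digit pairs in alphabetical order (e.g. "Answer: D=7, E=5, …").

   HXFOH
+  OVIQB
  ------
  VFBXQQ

Step 1. [col 1: H + B ≡ Q (mod 10)] several values work for Q in column 1 (H + B ≡ Q (mod 10), carry-in 0); try Q=3, so Q=3.
Step 2. [col 1: H + B ≡ Q (mod 10)] column 1 (H + B ≡ Q (mod 10), carry-in 0) doesn't pin B yet; pick B=8 and continue ⇒ B=8.
Step 3. [col 1: H + B ≡ Q (mod 10)] in column 1 we have H+B≡Q with carry-in 0; given B=8, Q=3 and digits 3,8 already taken and all letters distinct, that pins H to 5. So H=5.
Step 4. [V] adding two 5-digit numbers gives at most 5+1 digits, and here it does — V is that final carry and must be 1 ⇒ V=1.
Step 5. [col 2: O + Q ≡ Q (mod 10)] column 2: given Q=3, carry-in 1, and digits 1,3,5,8 already taken and all letters distinct, O+Q≡Q (mod 10) forces O=9 ⇒ O=9.
Step 6. [col 3: F + I ≡ X (mod 10)] no forcing yet in column 3 (carry-in 1); F=4 is free and consistent — try it. So F=4.
Step 7. [col 3: F + I ≡ X (mod 10)] X=7 is one option consistent with column 3 (F + I ≡ X (mod 10), carry-in 1) — take it, so X=7.
Step 8. [col 3: F + I ≡ X (mod 10)] column 3 reads F+I+carry(1)=X with F=4, X=7; with digits 1,3,4,5,7,8,9 already taken and all letters distinct, the only value for I is 2, so I=2.

Answer: B=8, F=4, H=5, I=2, O=9, Q=3, V=1, X=7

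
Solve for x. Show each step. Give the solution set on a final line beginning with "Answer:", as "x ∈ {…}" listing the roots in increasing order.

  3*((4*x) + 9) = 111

Step 1. [3*((4*x) + 9) = 111] 3 out front; divide by 3 ⇒ div: (4*x) + 9 = 37.
Step 2. [(4*x) + 9 = 37] subtract 9: x sits inside (… + 9), so sub: 4*x = 28.
Step 3. [4*x = 28] 4·(inner) — divide through by 4 ⇒ div: x = 7.

Answer: x ∈ {7}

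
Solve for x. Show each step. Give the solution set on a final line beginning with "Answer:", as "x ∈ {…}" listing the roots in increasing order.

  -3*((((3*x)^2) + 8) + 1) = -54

Step 1. [-3*((((3*x)^2) + 8) + 1) = -54] leading coefficient -3: divide by -3, so div: (((3*x)^2) + 8) + 1 = 18.
Step 2. [(((3*x)^2) + 8) + 1 = 18] +1 is outermost — subtract 1 both sides ⇒ sub: ((3*x)^2) + 8 = 17.
Step 3. [((3*x)^2) + 8 = 17] the outer +8 inverts by subtracting 8, so sub: (3*x)^2 = 9.
Step 4. [(3*x)^2 = 9] LHS squared, RHS 9 ≥ 0: apply √ (±), so sqrt: 3*x = 3 or -3.
Step 5. [3*x = 3 or -3] 3 out front; divide by 3, so div: x = 1 or -1.

Answer: x ∈ {-1, 1}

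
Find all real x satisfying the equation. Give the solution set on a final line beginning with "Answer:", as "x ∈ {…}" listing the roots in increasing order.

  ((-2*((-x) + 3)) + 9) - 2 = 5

Step 1. [((-2*((-x) + 3)) + 9) - 2 = 5] the outer -2 inverts by adding 2 ⇒ sub: (-2*((-x) + 3)) + 9 = 7.
Step 2. [(-2*((-x) + 3)) + 9 = 7] the outer +9 inverts by subtracting 9 ⇒ sub: -2*((-x) + 3) = -2.
Step 3. [-2*((-x) + 3) = -2] divide by the outer -2. So div: (-x) + 3 = 1.
Step 4. [(-x) + 3 = 1] +3 is outermost — subtract 3 both sides, so sub: -x = -2.
Step 5. [-x = -2] flip signs both sides ⇒ neg: x = 2.

Answer: x ∈ {2}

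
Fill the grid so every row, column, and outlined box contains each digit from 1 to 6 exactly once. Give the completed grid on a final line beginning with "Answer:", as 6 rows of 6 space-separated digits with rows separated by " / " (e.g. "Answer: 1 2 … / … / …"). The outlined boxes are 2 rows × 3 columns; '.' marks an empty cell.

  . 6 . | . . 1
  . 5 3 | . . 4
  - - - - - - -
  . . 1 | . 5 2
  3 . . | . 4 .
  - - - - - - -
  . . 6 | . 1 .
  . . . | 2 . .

Step 1. [r5c4∈{3,4,5}] in col 4, 4 fits only at r5c4 ⇒ r5c4=4.
Step 2. [r4c6∈{6}] only 6 remains possible at r4c6. So r4c6=6.
Step 3. [r6c2∈{1,3,4}] 1 has one home in col 2: r6c2, so r6c2=1.
Step 4. [r5c2∈{2,3}] 3 has one home in col 2: r5c2 ⇒ r5c2=3.
Step 5. [r5c1∈{2,5}] across row 5, 2 lands solely at r5c1, so r5c1=2.
Step 6. [r1c3∈{2,4}] in box 1, 2 fits only at r1c3 ⇒ r1c3=2.
Step 7. [r6c1∈{4,5}] across col 1, 5 lands solely at r6c1. So r6c1=5.
Step 8. [r1c5∈{3}] only 3 remains possible at r1c5, so r1c5=3.
Step 9. [r2c4∈{6}] r2c4 has the single candidate 6 ⇒ r2c4=6.
Step 10. [r1c1∈{4}] r1c1's peers cover all but 4 ⇒ r1c1=4.
Step 11. [r6c3∈{4}] r6c3 is down to just 4 ⇒ r6c3=4.
Step 12. [r2c5∈{2}] r2c5 has the single candidate 2 ⇒ r2c5=2.
Step 13. [r3c4∈{3}] r3c4 is down to just 3. So r3c4=3.
Step 14. [r6c5∈{6}] r6c5 is down to just 6. So r6c5=6.
Step 15. [r4c3∈{5}] nothing but 5 survives at r4c3, so r4c3=5.
Step 16. [r4c2∈{2}] only 2 remains possible at r4c2. So r4c2=2.
Step 17. [r3c2∈{4}] r3c2 has the single candidate 4, so r3c2=4.
Step 18. [r1c4∈{5}] r1c4 is down to just 5 ⇒ r1c4=5.
Step 19. [r5c6∈{5}] nothing but 5 survives at r5c6. So r5c6=5.
Step 20. [r3c1∈{6}] r3c1's peers cover all but 6 ⇒ r3c1=6.
Step 21. [r2c1∈{1}] r2c1 is down to just 1, so r2c1=1.
Step 22. [r4c4∈{1}] r4c4 has the single candidate 1, so r4c4=1.
Step 23. [r6c6∈{3}] only 3 remains possible at r6c6, so r6c6=3.

Answer: 4 6 2 5 3 1 / 1 5 3 6 2 4 / 6 4 1 3 5 2 / 3 2 5 1 4 6 / 2 3 6 4 1 5 / 5 1 4 2 6 3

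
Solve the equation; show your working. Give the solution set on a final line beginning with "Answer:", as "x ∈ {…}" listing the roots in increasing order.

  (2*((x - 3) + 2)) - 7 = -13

Step 1. [(2*((x - 3) + 2)) - 7 = -13] add 7: x sits inside (… - 7) ⇒ sub: 2*((x - 3) + 2) = -6.
Step 2. [2*((x - 3) + 2) = -6] leading coefficient 2: divide by 2 ⇒ div: (x - 3) + 2 = -3.
Step 3. [(x - 3) + 2 = -3] subtract 2: x sits inside (… + 2). So sub: x - 3 = -5.
Step 4. [x - 3 = -5] -3 is outermost — add 3 both sides, so sub: x = -2.

Answer: x ∈ {-2}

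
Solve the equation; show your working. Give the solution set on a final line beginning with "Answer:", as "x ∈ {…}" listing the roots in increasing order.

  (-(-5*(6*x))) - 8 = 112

Step 1. [(-(-5*(6*x))) - 8 = 112] the outer -8 inverts by adding 8. So sub: -(-5*(6*x)) = 120.
Step 2. [-(-5*(6*x)) = 120] LHS negated; negate both sides ⇒ neg: -5*(6*x) = -120.
Step 3. [-5*(6*x) = -120] divide by the outer -5. So div: 6*x = 24.
Step 4. [6*x = 24] 6 out front; divide by 6 ⇒ div: x = 4.

Answer: x ∈ {4}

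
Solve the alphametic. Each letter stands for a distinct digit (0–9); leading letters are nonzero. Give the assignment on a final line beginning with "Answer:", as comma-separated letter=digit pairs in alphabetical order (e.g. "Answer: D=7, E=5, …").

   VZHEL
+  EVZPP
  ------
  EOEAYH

Step 1. [col 1: L + P ≡ H (mod 10)] P=4 is one option consistent with column 1 (L + P ≡ H (mod 10), carry-in 0) — take it ⇒ P=4.
Step 2. [col 1: L + P ≡ H (mod 10)] several values work for H in column 1 (L + P ≡ H (mod 10), carry-in 0); try H=6 ⇒ H=6.
Step 3. [col 1: L + P ≡ H (mod 10)] column 1: given P=4, H=6, carry-in 0, and digits 4,6 already taken and all letters distinct, L+P≡H (mod 10) forces L=2 ⇒ L=2.
Step 4. [col 2: E + P ≡ Y (mod 10)] column 2 (E + P ≡ Y (mod 10), carry-in 0) doesn't pin Y yet; pick Y=5 and continue ⇒ Y=5.
Step 5. [col 2: E + P ≡ Y (mod 10)] column 2 reads E+P+carry(0)=Y with P=4, Y=5; with digits 2,4,5,6 already taken and all letters distinct, the only value for E is 1. So E=1.
Step 6. [col 3: H + Z ≡ A (mod 10)] no forcing yet in column 3 (carry-in 0); A=9 is free and consistent — try it. So A=9.
Step 7. [col 3: H + Z ≡ A (mod 10)] from column 3 (H=6, A=9, carry-in 0, digits 1,2,4,5,6,9 already taken and all letters distinct): Z must equal 3. So Z=3.
Step 8. [col 4: Z + V ≡ E (mod 10)] in column 4 we have Z+V≡E with carry-in 0; given Z=3, E=1 and digits 1,2,3,4,5,6,9 already taken and all letters distinct, that pins V to 8 ⇒ V=8.
Step 9. [col 5: V + E ≡ O (mod 10)] from column 5 (V=8, E=1, carry-in 1, digits 1,2,3,4,5,6,8,9 already taken and all letters distinct): O must equal 0, so O=0.

Answer: A=9, E=1, H=6, L=2, O=0, P=4, V=8, Y=5, Z=3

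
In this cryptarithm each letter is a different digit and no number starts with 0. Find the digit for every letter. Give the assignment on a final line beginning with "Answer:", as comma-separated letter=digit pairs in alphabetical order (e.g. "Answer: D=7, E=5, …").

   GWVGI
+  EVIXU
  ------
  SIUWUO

Step 1. [col 1: I + U ≡ O (mod 10)] no forcing yet in column 1 (carry-in 0); I=5 is free and consistent — try it. So I=5.
Step 2. [S] adding two 5-digit numbers gives at most 5+1 digits, and here it does — S is that final carry and must be 1, so S=1.
Step 3. [col 1: I + U ≡ O (mod 10)] column 1 (I + U ≡ O (mod 10), carry-in 0) doesn't pin O yet; pick O=7 and continue, so O=7.
Step 4. [col 1: I + U ≡ O (mod 10)] from column 1 (I=5, O=7, carry-in 0, digits 1,5,7 already taken and all letters distinct): U must equal 2 ⇒ U=2.
Step 5. [col 2: G + X ≡ U (mod 10)] no forcing yet in column 2 (carry-in 0); X=4 is free and consistent — try it ⇒ X=4.
Step 6. [col 2: G + X ≡ U (mod 10)] in column 2 we have G+X≡U with carry-in 0; given X=4, U=2 and digits 1,2,4,5,7 already taken and all letters distinct, that pins G to 8, so G=8.
Step 7. [col 3: V + I ≡ W (mod 10)] several values work for V in column 3 (V + I ≡ W (mod 10), carry-in 1); try V=3 ⇒ V=3.
Step 8. [col 3: V + I ≡ W (mod 10)] column 3: given V=3, I=5, carry-in 1, and digits 1,2,3,4,5,7,8 already taken and all letters distinct, V+I≡W (mod 10) forces W=9 ⇒ W=9.
Step 9. [col 5: G + E ≡ I (mod 10)] in column 5 we have G+E≡I with carry-in 1; given G=8, I=5 and digits 1,2,3,4,5,7,8,9 already taken and all letters distinct, that pins E to 6 ⇒ E=6.

Answer: E=6, G=8, I=5, O=7, S=1, U=2, V=3, W=9, X=4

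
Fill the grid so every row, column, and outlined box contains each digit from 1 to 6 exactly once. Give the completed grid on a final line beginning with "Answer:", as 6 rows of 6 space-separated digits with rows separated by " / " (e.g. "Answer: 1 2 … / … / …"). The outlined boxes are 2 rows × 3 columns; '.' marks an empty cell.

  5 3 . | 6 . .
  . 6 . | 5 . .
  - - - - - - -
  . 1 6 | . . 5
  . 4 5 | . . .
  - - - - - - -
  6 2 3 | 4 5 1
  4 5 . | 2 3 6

Step 1. [r2c1∈{1,2}] r2c1 is the only open cell in col 1 admitting 1. So r2c1=1.
Step 2. [r2c6∈{2,3,4}] 3 has one home in row 2: r2c6, so r2c6=3.
Step 3. [r4c6∈{2}] r4c6's peers cover all but 2. So r4c6=2.
Step 4. [r1c6∈{4}] r1c6 has the single candidate 4. So r1c6=4.
Step 5. [r3c4∈{3}] only 3 remains possible at r3c4. So r3c4=3.
Step 6. [r2c5∈{2}] only 2 remains possible at r2c5, so r2c5=2.
Step 7. [r1c5∈{1}] r1c5's peers cover all but 1. So r1c5=1.
Step 8. [r4c1∈{3}] only 3 remains possible at r4c1, so r4c1=3.
Step 9. [r2c3∈{4}] r2c3's peers cover all but 4 ⇒ r2c3=4.
Step 10. [r4c4∈{1}] r4c4 is down to just 1 ⇒ r4c4=1.
Step 11. [r3c5∈{4}] r3c5 has the single candidate 4 ⇒ r3c5=4.
Step 12. [r4c5∈{6}] r4c5's peers cover all but 6. So r4c5=6.
Step 13. [r1c3∈{2}] only 2 remains possible at r1c3, so r1c3=2.
Step 14. [r6c3∈{1}] nothing but 1 survives at r6c3, so r6c3=1.
Step 15. [r3c1∈{2}] r3c1 is down to just 2, so r3c1=2.

Answer: 5 3 2 6 1 4 / 1 6 4 5 2 3 / 2 1 6 3 4 5 / 3 4 5 1 6 2 / 6 2 3 4 5 1 / 4 5 1 2 3 6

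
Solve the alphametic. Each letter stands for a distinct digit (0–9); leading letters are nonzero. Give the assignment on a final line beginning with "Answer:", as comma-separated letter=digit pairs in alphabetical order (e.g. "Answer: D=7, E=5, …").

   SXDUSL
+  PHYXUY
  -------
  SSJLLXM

Step 1. [S] S is the leading digit of a 7-digit sum of two 6-digit numbers; the final carry is exactly 1. So S=1.
Step 2. [col 1: L + Y ≡ M (mod 10)] no forcing yet in column 1 (carry-in 0); M=0 is free and consistent — try it ⇒ M=0.
Step 3. [col 1: L + Y ≡ M (mod 10)] no forcing yet in column 1 (carry-in 0); Y=8 is free and consistent — try it ⇒ Y=8.
Step 4. [col 1: L + Y ≡ M (mod 10)] column 1 reads L+Y+carry(0)=M with Y=8, M=0; with digits 0,1,8 already taken and all letters distinct, the only value for L is 2 ⇒ L=2.
Step 5. [col 2: S + U ≡ X (mod 10)] several values work for U in column 2 (S + U ≡ X (mod 10), carry-in 1); try U=5. So U=5.
Step 6. [col 2: S + U ≡ X (mod 10)] column 2: given S=1, U=5, carry-in 1, and digits 0,1,2,5,8 already taken and all letters distinct, S+U≡X (mod 10) forces X=7, so X=7.
Step 7. [col 4: D + Y ≡ L (mod 10)] in column 4 we have D+Y≡L with carry-in 1; given Y=8, L=2 and digits 0,1,2,5,7,8 already taken and all letters distinct, that pins D to 3, so D=3.
Step 8. [col 5: X + H ≡ J (mod 10)] column 5 reads X+H+carry(1)=J with X=7; with digits 0,1,2,3,5,7,8 already taken and all letters distinct, the only value for J is 4 ⇒ J=4.
Step 9. [col 5: X + H ≡ J (mod 10)] in column 5 we have X+H≡J with carry-in 1; given X=7, J=4 and digits 0,1,2,3,4,5,7,8 already taken and all letters distinct, that pins H to 6 ⇒ H=6.
Step 10. [col 6: S + P ≡ S (mod 10)] from column 6 (S=1, carry-in 1, digits 0,1,2,3,4,5,6,7,8 already taken and all letters distinct): P must equal 9, so P=9.

Answer: D=3, H=6, J=4, L=2, M=0, P=9, S=1, U=5, X=7, Y=8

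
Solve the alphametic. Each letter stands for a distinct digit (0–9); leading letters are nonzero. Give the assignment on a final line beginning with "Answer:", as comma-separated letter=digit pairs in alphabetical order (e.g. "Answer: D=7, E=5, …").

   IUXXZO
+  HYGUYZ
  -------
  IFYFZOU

Step 1. [col 1: O + Z ≡ U (mod 10)] U=9 is one option consistent with column 1 (O + Z ≡ U (mod 10), carry-in 0) — take it ⇒ U=9.
Step 2. [col 1: O + Z ≡ U (mod 10)] no forcing yet in column 1 (carry-in 0); O=7 is free and consistent — try it, so O=7.
Step 3. [I] the sum has 7 digits but both addends have 6; that extra leading digit I is the final carry, namely 1 ⇒ I=1.
Step 4. [col 1: O + Z ≡ U (mod 10)] in column 1 we have O+Z≡U with carry-in 0; given O=7, U=9 and digits 1,7,9 already taken and all letters distinct, that pins Z to 2, so Z=2.
Step 5. [col 2: Z + Y ≡ O (mod 10)] column 2 reads Z+Y+carry(0)=O with Z=2, O=7; with digits 1,2,7,9 already taken and all letters distinct, the only value for Y is 5 ⇒ Y=5.
Step 6. [col 3: X + U ≡ Z (mod 10)] column 3: given U=9, Z=2, carry-in 0, and digits 1,2,5,7,9 already taken and all letters distinct, X+U≡Z (mod 10) forces X=3 ⇒ X=3.
Step 7. [col 4: X + G ≡ F (mod 10)] no forcing yet in column 4 (carry-in 1); G=6 is free and consistent — try it, so G=6.
Step 8. [col 4: X + G ≡ F (mod 10)] from column 4 (X=3, G=6, carry-in 1, digits 1,2,3,5,6,7,9 already taken and all letters distinct): F must equal 0. So F=0.
Step 9. [col 6: I + H ≡ F (mod 10)] column 6 reads I+H+carry(1)=F with I=1, F=0; with digits 0,1,2,3,5,6,7,9 already taken and all letters distinct, the only value for H is 8. So H=8.

Answer: F=0, G=6, H=8, I=1, O=7, U=9, X=3, Y=5, Z=2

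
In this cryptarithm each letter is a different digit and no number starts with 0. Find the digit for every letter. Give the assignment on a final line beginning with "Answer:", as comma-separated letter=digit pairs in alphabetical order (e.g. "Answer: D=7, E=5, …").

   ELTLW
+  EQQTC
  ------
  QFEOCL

Step 1. [col 1: W + C ≡ L (mod 10)] several values work for L in column 1 (W + C ≡ L (mod 10), carry-in 0); try L=5, so L=5.
Step 2. [Q] adding two 5-digit numbers gives at most 5+1 digits, and here it does — Q is that final carry and must be 1, so Q=1.
Step 3. [col 1: W + C ≡ L (mod 10)] several values work for C in column 1 (W + C ≡ L (mod 10), carry-in 0); try C=3, so C=3.
Step 4. [col 1: W + C ≡ L (mod 10)] column 1: given C=3, L=5, carry-in 0, and digits 1,3,5 already taken and all letters distinct, W+C≡L (mod 10) forces W=2. So W=2.
Step 5. [col 2: L + T ≡ C (mod 10)] column 2 reads L+T+carry(0)=C with L=5, C=3; with digits 1,2,3,5 already taken and all letters distinct, the only value for T is 8 ⇒ T=8.
Step 6. [col 3: T + Q ≡ O (mod 10)] column 3 reads T+Q+carry(1)=O with T=8, Q=1; with digits 1,2,3,5,8 already taken and all letters distinct, the only value for O is 0. So O=0.
Step 7. [col 4: L + Q ≡ E (mod 10)] in column 4 we have L+Q≡E with carry-in 1; given L=5, Q=1 and digits 0,1,2,3,5,8 already taken and all letters distinct, that pins E to 7. So E=7.
Step 8. [col 5: E + E ≡ F (mod 10)] column 5: given E=7, carry-in 0, and digits 0,1,2,3,5,7,8 already taken and all letters distinct, E+E≡F (mod 10) forces F=4. So F=4.

Answer: C=3, E=7, F=4, L=5, O=0, Q=1, T=8, W=2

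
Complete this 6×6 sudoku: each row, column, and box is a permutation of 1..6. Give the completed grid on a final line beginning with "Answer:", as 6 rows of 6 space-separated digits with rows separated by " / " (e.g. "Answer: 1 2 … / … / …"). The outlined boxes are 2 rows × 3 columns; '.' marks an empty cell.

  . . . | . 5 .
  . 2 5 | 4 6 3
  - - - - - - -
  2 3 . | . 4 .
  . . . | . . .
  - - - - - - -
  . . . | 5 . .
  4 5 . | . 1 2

Step 1. [r1c6∈{1}] nothing but 1 survives at r1c6, so r1c6=1.
Step 2. [r5c5∈{3}] r5c5's peers cover all but 3 ⇒ r5c5=3.
Step 3. [r6c4∈{6}] nothing but 6 survives at r6c4, so r6c4=6.
Step 4. [r4c1∈{1,5,6}] across col 1, 5 lands solely at r4c1 ⇒ r4c1=5.
Step 5. [r4c6∈{6}] r4c6 is down to just 6. So r4c6=6.
Step 6. [r3c3∈{1,6}] across row 3, 6 lands solely at r3c3. So r3c3=6.
Step 7. [r1c1∈{3,6}] r1c1 is the only open cell in col 1 admitting 3. So r1c1=3.
Step 8. [r1c2∈{4,6}] 6 has one home in row 1: r1c2, so r1c2=6.
Step 9. [r5c2∈{1}] nothing but 1 survives at r5c2, so r5c2=1.
Step 10. [r4c4∈{1,2,3}] 3 has one home in row 4: r4c4, so r4c4=3.
Step 11. [r1c3∈{4}] only 4 remains possible at r1c3, so r1c3=4.
Step 12. [r5c6∈{4}] r5c6's peers cover all but 4, so r5c6=4.
Step 13. [r6c3∈{3}] r6c3 is down to just 3 ⇒ r6c3=3.
Step 14. [r2c1∈{1}] r2c1 has the single candidate 1. So r2c1=1.
Step 15. [r4c5∈{2}] nothing but 2 survives at r4c5, so r4c5=2.
Step 16. [r4c3∈{1}] only 1 remains possible at r4c3. So r4c3=1.
Step 17. [r5c1∈{6}] r5c1 is down to just 6 ⇒ r5c1=6.
Step 18. [r3c4∈{1}] r3c4 is down to just 1, so r3c4=1.
Step 19. [r4c2∈{4}] r4c2's peers cover all but 4, so r4c2=4.
Step 20. [r3c6∈{5}] nothing but 5 survives at r3c6. So r3c6=5.
Step 21. [r1c4∈{2}] only 2 remains possible at r1c4 ⇒ r1c4=2.
Step 22. [r5c3∈{2}] r5c3 has the single candidate 2, so r5c3=2.

Answer: 3 6 4 2 5 1 / 1 2 5 4 6 3 / 2 3 6 1 4 5 / 5 4 1 3 2 6 / 6 1 2 5 3 4 / 4 5 3 6 1 2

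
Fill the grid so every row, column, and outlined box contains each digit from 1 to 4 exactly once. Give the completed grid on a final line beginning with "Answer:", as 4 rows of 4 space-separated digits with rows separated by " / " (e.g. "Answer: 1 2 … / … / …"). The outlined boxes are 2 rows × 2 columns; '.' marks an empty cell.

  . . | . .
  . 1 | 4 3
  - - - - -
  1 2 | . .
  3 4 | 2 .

Step 1. [r1c4∈{1,2}] r1c4 is the only open cell in col 4 admitting 2. So r1c4=2.
Step 2. [r1c3∈{1}] r1c3 is down to just 1. So r1c3=1.
Step 3. [r3c4∈{4}] only 4 remains possible at r3c4, so r3c4=4.
Step 4. [r1c2∈{3}] r1c2 has the single candidate 3. So r1c2=3.
Step 5. [r1c1∈{4}] only 4 remains possible at r1c1, so r1c1=4.
Step 6. [r3c3∈{3}] r3c3 is down to just 3 ⇒ r3c3=3.
Step 7. [r2c1∈{2}] r2c1 is down to just 2 ⇒ r2c1=2.
Step 8. [r4c4∈{1}] r4c4's peers cover all but 1, so r4c4=1.

Answer: 4 3 1 2 / 2 1 4 3 / 1 2 3 4 / 3 4 2 1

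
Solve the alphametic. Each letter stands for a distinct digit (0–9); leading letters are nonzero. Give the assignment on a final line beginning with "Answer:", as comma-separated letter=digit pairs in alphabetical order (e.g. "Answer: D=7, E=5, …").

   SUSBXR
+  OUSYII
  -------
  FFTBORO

Step 1. [col 1: R + I ≡ O (mod 10)] O=5 is one option consistent with column 1 (R + I ≡ O (mod 10), carry-in 0) — take it ⇒ O=5.
Step 2. [col 1: R + I ≡ O (mod 10)] no forcing yet in column 1 (carry-in 0); I=7 is free and consistent — try it ⇒ I=7.
Step 3. [col 1: R + I ≡ O (mod 10)] from column 1 (I=7, O=5, carry-in 0, digits 5,7 already taken and all letters distinct): R must equal 8 ⇒ R=8.
Step 4. [F] F is the leading digit of a 7-digit sum of two 6-digit numbers; the final carry is exactly 1, so F=1.
Step 5. [col 2: X + I ≡ R (mod 10)] column 2 reads X+I+carry(1)=R with I=7, R=8; with digits 1,5,7,8 already taken and all letters distinct, the only value for X is 0. So X=0.
Step 6. [col 3: B + Y ≡ O (mod 10)] Y=3 is one option consistent with column 3 (B + Y ≡ O (mod 10), carry-in 0) — take it. So Y=3.
Step 7. [col 3: B + Y ≡ O (mod 10)] in column 3 we have B+Y≡O with carry-in 0; given Y=3, O=5 and digits 0,1,3,5,7,8 already taken and all letters distinct, that pins B to 2, so B=2.
Step 8. [col 4: S + S ≡ B (mod 10)] column 4 reads S+S+carry(0)=B with B=2; with digits 0,1,2,3,5,7,8 already taken and all letters distinct, the only value for S is 6. So S=6.
Step 9. [col 5: U + U ≡ T (mod 10)] in column 5 we have U+U≡T with carry-in 1; given nothing yet and digits 0,1,2,3,5,6,7,8 already taken and all letters distinct, that pins T to 9 ⇒ T=9.
Step 10. [col 5: U + U ≡ T (mod 10)] in column 5 we have U+U≡T with carry-in 1; given T=9 and digits 0,1,2,3,5,6,7,8,9 already taken and all letters distinct, that pins U to 4 ⇒ U=4.

Answer: B=2, F=1, I=7, O=5, R=8, S=6, T=9, U=4, X=0, Y=3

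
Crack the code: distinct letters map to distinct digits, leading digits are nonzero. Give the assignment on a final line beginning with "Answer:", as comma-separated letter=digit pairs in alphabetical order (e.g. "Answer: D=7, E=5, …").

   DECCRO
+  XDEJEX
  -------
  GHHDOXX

Step 1. [G] the sum has 7 digits but both addends have 6; that extra leading digit G is the final carry, namely 1. So G=1.
Step 2. [col 1: O + X ≡ X (mod 10)] column 1: given nothing yet, carry-in 0, and digits 1 already taken and all letters distinct, O+X≡X (mod 10) forces O=0 ⇒ O=0.
Step 3. [col 1: O + X ≡ X (mod 10)] column 1 (O + X ≡ X (mod 10), carry-in 0) doesn't pin X yet; pick X=4 and continue ⇒ X=4.
Step 4. [col 2: R + E ≡ X (mod 10)] several values work for R in column 2 (R + E ≡ X (mod 10), carry-in 0); try R=9. So R=9.
Step 5. [col 2: R + E ≡ X (mod 10)] from column 2 (R=9, X=4, carry-in 0, digits 0,1,4,9 already taken and all letters distinct): E must equal 5. So E=5.
Step 6. [col 3: C + J ≡ O (mod 10)] several values work for J in column 3 (C + J ≡ O (mod 10), carry-in 1); try J=7 ⇒ J=7.
Step 7. [col 3: C + J ≡ O (mod 10)] in column 3 we have C+J≡O with carry-in 1; given J=7, O=0 and digits 0,1,4,5,7,9 already taken and all letters distinct, that pins C to 2 ⇒ C=2.
Step 8. [col 4: C + E ≡ D (mod 10)] from column 4 (C=2, E=5, carry-in 1, digits 0,1,2,4,5,7,9 already taken and all letters distinct): D must equal 8, so D=8.
Step 9. [col 5: E + D ≡ H (mod 10)] in column 5 we have E+D≡H with carry-in 0; given E=5, D=8 and digits 0,1,2,4,5,7,8,9 already taken and all letters distinct, that pins H to 3. So H=3.

Answer: C=2, D=8, E=5, G=1, H=3, J=7, O=0, R=9, X=4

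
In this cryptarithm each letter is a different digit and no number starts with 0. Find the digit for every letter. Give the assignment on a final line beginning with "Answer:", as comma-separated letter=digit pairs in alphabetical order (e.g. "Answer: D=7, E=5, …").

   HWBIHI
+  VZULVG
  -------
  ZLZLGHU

Step 1. [Z] Z is the leading digit of a 7-digit sum of two 6-digit numbers; the final carry is exactly 1. So Z=1.
Step 2. [col 1: I + G ≡ U (mod 10)] I=8 is one option consistent with column 1 (I + G ≡ U (mod 10), carry-in 0) — take it, so I=8.
Step 3. [col 1: I + G ≡ U (mod 10)] U=3 is one option consistent with column 1 (I + G ≡ U (mod 10), carry-in 0) — take it. So U=3.
Step 4. [col 1: I + G ≡ U (mod 10)] column 1: given I=8, U=3, carry-in 0, and digits 1,3,8 already taken and all letters distinct, I+G≡U (mod 10) forces G=5, so G=5.
Step 5. [col 2: H + V ≡ H (mod 10)] from column 2 (nothing yet, carry-in 1, digits 1,3,5,8 already taken and all letters distinct): V must equal 9 ⇒ V=9.
Step 6. [col 2: H + V ≡ H (mod 10)] no forcing yet in column 2 (carry-in 1); H=7 is free and consistent — try it ⇒ H=7.
Step 7. [col 3: I + L ≡ G (mod 10)] column 3: given I=8, G=5, carry-in 1, and digits 1,3,5,7,8,9 already taken and all letters distinct, I+L≡G (mod 10) forces L=6 ⇒ L=6.
Step 8. [col 4: B + U ≡ L (mod 10)] from column 4 (U=3, L=6, carry-in 1, digits 1,3,5,6,7,8,9 already taken and all letters distinct): B must equal 2, so B=2.
Step 9. [col 5: W + Z ≡ Z (mod 10)] in column 5 we have W+Z≡Z with carry-in 0; given Z=1 and digits 1,2,3,5,6,7,8,9 already taken and all letters distinct, that pins W to 0, so W=0.

Answer: B=2, G=5, H=7, I=8, L=6, U=3, V=9, W=0, Z=1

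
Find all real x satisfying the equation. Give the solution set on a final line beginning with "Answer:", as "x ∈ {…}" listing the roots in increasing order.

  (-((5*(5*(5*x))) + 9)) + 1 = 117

Step 1. [(-((5*(5*(5*x))) + 9)) + 1 = 117] 1 comes off first (subtract 1) ⇒ sub: -((5*(5*(5*x))) + 9) = 116.
Step 2. [-((5*(5*(5*x))) + 9) = 116] leading − — multiply by −1, so neg: (5*(5*(5*x))) + 9 = -116.
Step 3. [(5*(5*(5*x))) + 9 = -116] the outer +9 inverts by subtracting 9, so sub: 5*(5*(5*x)) = -125.
Step 4. [5*(5*(5*x)) = -125] LHS = 5·(…); ÷5 both sides, so div: 5*(5*x) = -25.
Step 5. [5*(5*x) = -25] LHS = 5·(…); ÷5 both sides. So div: 5*x = -5.
Step 6. [5*x = -5] 5 out front; divide by 5, so div: x = -1.

Answer: x ∈ {-1}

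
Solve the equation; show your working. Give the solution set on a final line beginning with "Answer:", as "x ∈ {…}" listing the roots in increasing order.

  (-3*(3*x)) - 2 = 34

Step 1. [(-3*(3*x)) - 2 = 34] -2 is outermost — add 2 both sides ⇒ sub: -3*(3*x) = 36.
Step 2. [-3*(3*x) = 36] -3 out front; divide by -3 ⇒ div: 3*x = -12.
Step 3. [3*x = -12] LHS = 3·(…); ÷3 both sides, so div: x = -4.

Answer: x ∈ {-4}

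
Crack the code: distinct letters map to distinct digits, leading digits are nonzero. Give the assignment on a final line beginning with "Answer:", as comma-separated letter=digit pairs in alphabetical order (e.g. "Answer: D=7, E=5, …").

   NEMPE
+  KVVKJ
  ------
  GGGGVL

Step 1. [col 1: E + J ≡ L (mod 10)] several values work for L in column 1 (E + J ≡ L (mod 10), carry-in 0); try L=9 ⇒ L=9.
Step 2. [col 1: E + J ≡ L (mod 10)] column 1 (E + J ≡ L (mod 10), carry-in 0) doesn't pin E yet; pick E=3 and continue. So E=3.
Step 3. [col 1: E + J ≡ L (mod 10)] column 1 reads E+J+carry(0)=L with E=3, L=9; with digits 3,9 already taken and all letters distinct, the only value for J is 6 ⇒ J=6.
Step 4. [col 2: P + K ≡ V (mod 10)] several values work for P in column 2 (P + K ≡ V (mod 10), carry-in 0); try P=5 ⇒ P=5.
Step 5. [col 2: P + K ≡ V (mod 10)] column 2 (P + K ≡ V (mod 10), carry-in 0) doesn't pin K yet; pick K=2 and continue, so K=2.
Step 6. [G] adding two 5-digit numbers gives at most 5+1 digits, and here it does — G is that final carry and must be 1, so G=1.
Step 7. [col 2: P + K ≡ V (mod 10)] column 2: given P=5, K=2, carry-in 0, and digits 1,2,3,5,6,9 already taken and all letters distinct, P+K≡V (mod 10) forces V=7 ⇒ V=7.
Step 8. [col 3: M + V ≡ G (mod 10)] in column 3 we have M+V≡G with carry-in 0; given V=7, G=1 and digits 1,2,3,5,6,7,9 already taken and all letters distinct, that pins M to 4 ⇒ M=4.
Step 9. [col 5: N + K ≡ G (mod 10)] in column 5 we have N+K≡G with carry-in 1; given K=2, G=1 and digits 1,2,3,4,5,6,7,9 already taken and all letters distinct, that pins N to 8, so N=8.

Answer: E=3, G=1, J=6, K=2, L=9, M=4, N=8, P=5, V=7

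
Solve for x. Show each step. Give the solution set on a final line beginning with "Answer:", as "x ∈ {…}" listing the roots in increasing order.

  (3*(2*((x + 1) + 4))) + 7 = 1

Step 1. [(3*(2*((x + 1) + 4))) + 7 = 1] +7 is outermost — subtract 7 both sides. So sub: 3*(2*((x + 1) + 4)) = -6.
Step 2. [3*(2*((x + 1) + 4)) = -6] 3 out front; divide by 3. So div: 2*((x + 1) + 4) = -2.
Step 3. [2*((x + 1) + 4) = -2] divide by the outer 2 ⇒ div: (x + 1) + 4 = -1.
Step 4. [(x + 1) + 4 = -1] subtract 4: x sits inside (… + 4) ⇒ sub: x + 1 = -5.
Step 5. [x + 1 = -5] the outer +1 inverts by subtracting 1 ⇒ sub: x = -6.

Answer: x ∈ {-6}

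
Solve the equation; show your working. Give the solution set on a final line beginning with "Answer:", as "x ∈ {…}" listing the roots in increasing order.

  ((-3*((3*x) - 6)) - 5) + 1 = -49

Step 1. [((-3*((3*x) - 6)) - 5) + 1 = -49] +1 is outermost — subtract 1 both sides ⇒ sub: (-3*((3*x) - 6)) - 5 = -50.
Step 2. [(-3*((3*x) - 6)) - 5 = -50] -5 is outermost — add 5 both sides ⇒ sub: -3*((3*x) - 6) = -45.
Step 3. [-3*((3*x) - 6) = -45] -3·(inner) — divide through by -3. So div: (3*x) - 6 = 15.
Step 4. [(3*x) - 6 = 15] add 6: x sits inside (… - 6), so sub: 3*x = 21.
Step 5. [3*x = 21] 3 out front; divide by 3 ⇒ div: x = 7.

Answer: x ∈ {7}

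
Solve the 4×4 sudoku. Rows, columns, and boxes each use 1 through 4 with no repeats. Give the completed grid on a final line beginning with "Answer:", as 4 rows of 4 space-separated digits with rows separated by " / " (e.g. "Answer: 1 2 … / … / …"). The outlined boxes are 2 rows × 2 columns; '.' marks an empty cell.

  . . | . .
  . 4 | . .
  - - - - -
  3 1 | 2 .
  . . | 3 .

Step 1. [r2c3∈{1}] r2c3 is down to just 1. So r2c3=1.
Step 2. [r2c1∈{2}] r2c1's peers cover all but 2, so r2c1=2.
Step 3. [r1c4∈{2,3,4}] across row 1, 2 lands solely at r1c4. So r1c4=2.
Step 4. [r3c4∈{4}] only 4 remains possible at r3c4. So r3c4=4.
Step 5. [r1c2∈{3}] r1c2's peers cover all but 3. So r1c2=3.
Step 6. [r4c1∈{4}] nothing but 4 survives at r4c1, so r4c1=4.
Step 7. [r1c1∈{1}] only 1 remains possible at r1c1, so r1c1=1.
Step 8. [r2c4∈{3}] nothing but 3 survives at r2c4. So r2c4=3.
Step 9. [r1c3∈{4}] r1c3's peers cover all but 4 ⇒ r1c3=4.
Step 10. [r4c2∈{2}] only 2 remains possible at r4c2 ⇒ r4c2=2.
Step 11. [r4c4∈{1}] r4c4 is down to just 1, so r4c4=1.

Answer: 1 3 4 2 / 2 4 1 3 / 3 1 2 4 / 4 2 3 1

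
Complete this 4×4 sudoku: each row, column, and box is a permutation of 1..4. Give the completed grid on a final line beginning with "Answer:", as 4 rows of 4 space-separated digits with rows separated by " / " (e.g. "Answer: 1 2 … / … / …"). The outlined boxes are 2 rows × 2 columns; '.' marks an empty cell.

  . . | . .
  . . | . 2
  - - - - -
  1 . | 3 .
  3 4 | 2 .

Step 1. [r1c4∈{1,3,4}] r1c4 is the only open cell in col 4 admitting 3. So r1c4=3.
Step 2. [r1c1∈{2,4}] across col 1, 2 lands solely at r1c1. So r1c1=2.
Step 3. [r1c2∈{1}] r1c2's peers cover all but 1. So r1c2=1.
Step 4. [r2c3∈{1,4}] row 2 places 1 nowhere but r2c3, so r2c3=1.
Step 5. [r3c2∈{2}] nothing but 2 survives at r3c2 ⇒ r3c2=2.
Step 6. [r1c3∈{4}] r1c3's peers cover all but 4. So r1c3=4.
Step 7. [r2c1∈{4}] r2c1's peers cover all but 4, so r2c1=4.
Step 8. [r3c4∈{4}] r3c4's peers cover all but 4 ⇒ r3c4=4.
Step 9. [r4c4∈{1}] r4c4 has the single candidate 1 ⇒ r4c4=1.
Step 10. [r2c2∈{3}] r2c2 is down to just 3. So r2c2=3.

Answer: 2 1 4 3 / 4 3 1 2 / 1 2 3 4 / 3 4 2 1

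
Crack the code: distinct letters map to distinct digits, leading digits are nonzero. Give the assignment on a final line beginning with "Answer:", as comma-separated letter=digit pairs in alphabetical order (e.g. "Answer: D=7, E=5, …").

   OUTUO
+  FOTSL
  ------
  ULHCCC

Step 1. [col 1: O + L ≡ C (mod 10)] no forcing yet in column 1 (carry-in 0); O=7 is free and consistent — try it ⇒ O=7.
Step 2. [U] the sum has 6 digits but both addends have 5; that extra leading digit U is the final carry, namely 1, so U=1.
Step 3. [col 1: O + L ≡ C (mod 10)] L=5 is one option consistent with column 1 (O + L ≡ C (mod 10), carry-in 0) — take it ⇒ L=5.
Step 4. [col 1: O + L ≡ C (mod 10)] from column 1 (O=7, L=5, carry-in 0, digits 1,5,7 already taken and all letters distinct): C must equal 2, so C=2.
Step 5. [col 2: U + S ≡ C (mod 10)] column 2: given U=1, C=2, carry-in 1, and digits 1,2,5,7 already taken and all letters distinct, U+S≡C (mod 10) forces S=0. So S=0.
Step 6. [col 3: T + T ≡ C (mod 10)] column 3 reads T+T+carry(0)=C with C=2; with digits 0,1,2,5,7 already taken and all letters distinct, the only value for T is 6, so T=6.
Step 7. [col 4: U + O ≡ H (mod 10)] in column 4 we have U+O≡H with carry-in 1; given U=1, O=7 and digits 0,1,2,5,6,7 already taken and all letters distinct, that pins H to 9, so H=9.
Step 8. [col 5: O + F ≡ L (mod 10)] in column 5 we have O+F≡L with carry-in 0; given O=7, L=5 and digits 0,1,2,5,6,7,9 already taken and all letters distinct, that pins F to 8 ⇒ F=8.

Answer: C=2, F=8, H=9, L=5, O=7, S=0, T=6, U=1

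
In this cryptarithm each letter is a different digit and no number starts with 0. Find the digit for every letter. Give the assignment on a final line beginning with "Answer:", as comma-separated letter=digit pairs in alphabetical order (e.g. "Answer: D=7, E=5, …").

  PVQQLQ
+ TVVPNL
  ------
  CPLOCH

Step 1. [col 1: Q + L ≡ H (mod 10)] several values work for H in column 1 (Q + L ≡ H (mod 10), carry-in 0); try H=0. So H=0.
Step 2. [col 1: Q + L ≡ H (mod 10)] Q=6 is one option consistent with column 1 (Q + L ≡ H (mod 10), carry-in 0) — take it. So Q=6.
Step 3. [col 1: Q + L ≡ H (mod 10)] column 1 reads Q+L+carry(0)=H with Q=6, H=0; with digits 0,6 already taken and all letters distinct, the only value for L is 4 ⇒ L=4.
Step 4. [col 2: L + N ≡ C (mod 10)] C=8 is one option consistent with column 2 (L + N ≡ C (mod 10), carry-in 1) — take it, so C=8.
Step 5. [col 2: L + N ≡ C (mod 10)] column 2 reads L+N+carry(1)=C with L=4, C=8; with digits 0,4,6,8 already taken and all letters distinct, the only value for N is 3. So N=3.
Step 6. [col 3: Q + P ≡ O (mod 10)] column 3 (Q + P ≡ O (mod 10), carry-in 0) doesn't pin P yet; pick P=5 and continue. So P=5.
Step 7. [col 3: Q + P ≡ O (mod 10)] in column 3 we have Q+P≡O with carry-in 0; given Q=6, P=5 and digits 0,3,4,5,6,8 already taken and all letters distinct, that pins O to 1 ⇒ O=1.
Step 8. [col 4: Q + V ≡ L (mod 10)] column 4 reads Q+V+carry(1)=L with Q=6, L=4; with digits 0,1,3,4,5,6,8 already taken and all letters distinct, the only value for V is 7 ⇒ V=7.
Step 9. [col 6: P + T ≡ C (mod 10)] from column 6 (P=5, C=8, carry-in 1, digits 0,1,3,4,5,6,7,8 already taken and all letters distinct): T must equal 2, so T=2.

Answer: C=8, H=0, L=4, N=3, O=1, P=5, Q=6, T=2, V=7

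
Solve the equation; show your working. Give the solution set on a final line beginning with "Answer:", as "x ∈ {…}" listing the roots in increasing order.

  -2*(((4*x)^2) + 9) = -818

Step 1. [-2*(((4*x)^2) + 9) = -818] divide by the outer -2, so div: ((4*x)^2) + 9 = 409.
Step 2. [((4*x)^2) + 9 = 409] subtract 9: x sits inside (… + 9). So sub: (4*x)^2 = 400.
Step 3. [(4*x)^2 = 400] 400 ≥ 0, LHS is (·)² — take ±√. So sqrt: 4*x = 20 or -20.
Step 4. [4*x = 20 or -20] 4·(inner) — divide through by 4. So div: x = 5 or -5.

Answer: x ∈ {-5, 5}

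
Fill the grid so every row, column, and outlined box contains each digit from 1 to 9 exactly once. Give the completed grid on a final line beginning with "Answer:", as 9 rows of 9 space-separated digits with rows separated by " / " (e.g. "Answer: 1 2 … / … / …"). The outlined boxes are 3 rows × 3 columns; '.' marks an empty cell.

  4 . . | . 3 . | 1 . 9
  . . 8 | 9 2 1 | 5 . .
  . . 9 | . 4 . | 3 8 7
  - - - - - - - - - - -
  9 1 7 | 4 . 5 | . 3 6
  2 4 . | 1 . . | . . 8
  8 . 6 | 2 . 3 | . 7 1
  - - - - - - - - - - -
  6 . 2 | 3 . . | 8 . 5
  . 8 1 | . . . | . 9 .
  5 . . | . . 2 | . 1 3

Step 1. [r3c6∈{6}] nothing but 6 survives at r3c6 ⇒ r3c6=6.
Step 2. [r7c8∈{4}] nothing but 4 survives at r7c8 ⇒ r7c8=4.
Step 3. [r6c5∈{9}] nothing but 9 survives at r6c5. So r6c5=9.
Step 4. [r1c3∈{5}] r1c3 is down to just 5, so r1c3=5.
Step 5. [r5c6∈{7}] r5c6 is down to just 7. So r5c6=7.
Step 6. [r1c4∈{7,8}] across box 2, 7 lands solely at r1c4 ⇒ r1c4=7.
Step 7. [r8c5∈{5,6,7}] col 5 places 5 nowhere but r8c5, so r8c5=5.
Step 8. [r8c4∈{6}] r8c4 has the single candidate 6. So r8c4=6.
Step 9. [r2c2∈{3,6,7}] across col 2, 3 lands solely at r2c2 ⇒ r2c2=3.
Step 10. [r1c2∈{2,6}] 6 has one home in col 2: r1c2, so r1c2=6.
Step 11. [r9c2∈{7,9}] in row 9, 9 fits only at r9c2. So r9c2=9.
Step 12. [r7c2∈{7}] only 7 remains possible at r7c2 ⇒ r7c2=7.
Step 13. [r8c7∈{2,7}] across row 8, 7 lands solely at r8c7, so r8c7=7.
Step 14. [r9c5∈{7,8}] in row 9, 7 fits only at r9c5. So r9c5=7.
Step 15. [r8c6∈{4}] r8c6 has the single candidate 4 ⇒ r8c6=4.
Step 16. [r9c7∈{6}] only 6 remains possible at r9c7. So r9c7=6.
Step 17. [r1c6∈{8}] r1c6's peers cover all but 8. So r1c6=8.
Step 18. [r9c3∈{4}] r9c3's peers cover all but 4, so r9c3=4.
Step 19. [r6c2∈{5}] r6c2 has the single candidate 5, so r6c2=5.
Step 20. [r7c6∈{9}] only 9 remains possible at r7c6, so r7c6=9.
Step 21. [r3c4∈{5}] r3c4's peers cover all but 5. So r3c4=5.
Step 22. [r2c9∈{4}] r2c9 has the single candidate 4, so r2c9=4.
Step 23. [r9c4∈{8}] r9c4 is down to just 8. So r9c4=8.
Step 24. [r5c8∈{5}] r5c8 has the single candidate 5. So r5c8=5.
Step 25. [r2c8∈{6}] nothing but 6 survives at r2c8, so r2c8=6.
Step 26. [r3c1∈{1}] r3c1's peers cover all but 1, so r3c1=1.
Step 27. [r5c3∈{3}] r5c3's peers cover all but 3 ⇒ r5c3=3.
Step 28. [r2c1∈{7}] r2c1 has the single candidate 7. So r2c1=7.
Step 29. [r6c7∈{4}] r6c7 is down to just 4, so r6c7=4.
Step 30. [r7c5∈{1}] nothing but 1 survives at r7c5, so r7c5=1.
Step 31. [r3c2∈{2}] r3c2 is down to just 2 ⇒ r3c2=2.
Step 32. [r8c1∈{3}] r8c1 is down to just 3 ⇒ r8c1=3.
Step 33. [r5c7∈{9}] r5c7 is down to just 9 ⇒ r5c7=9.
Step 34. [r1c8∈{2}] r1c8 is down to just 2 ⇒ r1c8=2.
Step 35. [r4c5∈{8}] r4c5's peers cover all but 8, so r4c5=8.
Step 36. [r4c7∈{2}] nothing but 2 survives at r4c7 ⇒ r4c7=2.
Step 37. [r5c5∈{6}] r5c5 is down to just 6, so r5c5=6.
Step 38. [r8c9∈{2}] r8c9 is down to just 2. So r8c9=2.

Answer: 4 6 5 7 3 8 1 2 9 / 7 3 8 9 2 1 5 6 4 / 1 2 9 5 4 6 3 8 7 / 9 1 7 4 8 5 2 3 6 / 2 4 3 1 6 7 9 5 8 / 8 5 6 2 9 3 4 7 1 / 6 7 2 3 1 9 8 4 5 / 3 8 1 6 5 4 7 9 2 / 5 9 4 8 7 2 6 1 3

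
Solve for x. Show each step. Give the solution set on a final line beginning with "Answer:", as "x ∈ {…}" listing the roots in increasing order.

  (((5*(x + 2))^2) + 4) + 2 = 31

Step 1. [(((5*(x + 2))^2) + 4) + 2 = 31] peel the +2: subtract 2 from each side ⇒ sub: ((5*(x + 2))^2) + 4 = 29.
Step 2. [((5*(x + 2))^2) + 4 = 29] +4 is outermost — subtract 4 both sides ⇒ sub: (5*(x + 2))^2 = 25.
Step 3. [(5*(x + 2))^2 = 25] 25 ≥ 0, LHS is (·)² — take ±√ ⇒ sqrt: 5*(x + 2) = 5 or -5.
Step 4. [5*(x + 2) = 5 or -5] 5 out front; divide by 5 ⇒ div: x + 2 = 1 or -1.
Step 5. [x + 2 = 1 or -1] subtract 2: x sits inside (… + 2). So sub: x = -1 or -3.

Answer: x ∈ {-3, -1}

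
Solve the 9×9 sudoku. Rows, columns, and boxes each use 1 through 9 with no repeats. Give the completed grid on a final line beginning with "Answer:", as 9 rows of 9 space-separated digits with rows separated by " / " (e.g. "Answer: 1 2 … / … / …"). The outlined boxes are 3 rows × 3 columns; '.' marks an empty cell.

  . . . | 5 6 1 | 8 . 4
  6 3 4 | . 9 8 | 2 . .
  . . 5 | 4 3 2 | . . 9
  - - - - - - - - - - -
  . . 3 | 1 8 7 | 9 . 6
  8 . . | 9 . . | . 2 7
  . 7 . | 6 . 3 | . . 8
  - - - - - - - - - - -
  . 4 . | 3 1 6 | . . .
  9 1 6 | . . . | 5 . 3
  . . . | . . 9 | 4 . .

Step 1. [r9c5∈{2,5,7}] box 8 places 5 nowhere but r9c5, so r9c5=5.
Step 2. [r7c7∈{7}] nothing but 7 survives at r7c7 ⇒ r7c7=7.
Step 3. [r6c7∈{1}] r6c7's peers cover all but 1. So r6c7=1.
Step 4. [r8c5∈{2,4,7}] 7 has one home in col 5: r8c5, so r8c5=7.
Step 5. [r7c9∈{2}] r7c9 has the single candidate 2, so r7c9=2.
Step 6. [r8c8∈{8}] r8c8 has the single candidate 8. So r8c8=8.
Step 7. [r6c5∈{2,4}] col 5 places 2 nowhere but r6c5. So r6c5=2.
Step 8. [r9c4∈{2,8}] 8 has one home in col 4: r9c4 ⇒ r9c4=8.
Step 9. [r9c2∈{2}] r9c2 has the single candidate 2 ⇒ r9c2=2.
Step 10. [r4c2∈{5}] r4c2's peers cover all but 5 ⇒ r4c2=5.
Step 11. [r1c3∈{2,7,9}] r1c3 is the only open cell in col 3 admitting 2 ⇒ r1c3=2.
Step 12. [r1c1∈{7}] r1c1 is down to just 7, so r1c1=7.
Step 13. [r3c8∈{1,6,7}] r3c8 is the only open cell in row 3 admitting 7. So r3c8=7.
Step 14. [r9c9∈{1}] r9c9 has the single candidate 1, so r9c9=1.
Step 15. [r6c1∈{4}] r6c1 has the single candidate 4. So r6c1=4.
Step 16. [r8c6∈{4}] r8c6 has the single candidate 4, so r8c6=4.
Step 17. [r6c8∈{5}] r6c8 is down to just 5 ⇒ r6c8=5.
Step 18. [r4c8∈{4}] nothing but 4 survives at r4c8, so r4c8=4.
Step 19. [r7c3∈{8}] r7c3's peers cover all but 8. So r7c3=8.
Step 20. [r2c8∈{1}] only 1 remains possible at r2c8. So r2c8=1.
Step 21. [r1c2∈{9}] r1c2's peers cover all but 9, so r1c2=9.
Step 22. [r1c8∈{3}] only 3 remains possible at r1c8 ⇒ r1c8=3.
Step 23. [r9c3∈{7}] only 7 remains possible at r9c3. So r9c3=7.
Step 24. [r5c3∈{1}] r5c3's peers cover all but 1, so r5c3=1.
Step 25. [r7c1∈{5}] r7c1 is down to just 5 ⇒ r7c1=5.
Step 26. [r5c7∈{3}] r5c7's peers cover all but 3 ⇒ r5c7=3.
Step 27. [r2c4∈{7}] nothing but 7 survives at r2c4, so r2c4=7.
Step 28. [r8c4∈{2}] only 2 remains possible at r8c4, so r8c4=2.
Step 29. [r5c5∈{4}] r5c5's peers cover all but 4, so r5c5=4.
Step 30. [r5c2∈{6}] only 6 remains possible at r5c2. So r5c2=6.
Step 31. [r2c9∈{5}] only 5 remains possible at r2c9. So r2c9=5.
Step 32. [r3c2∈{8}] r3c2 is down to just 8, so r3c2=8.
Step 33. [r6c3∈{9}] r6c3 has the single candidate 9, so r6c3=9.
Step 34. [r5c6∈{5}] r5c6 has the single candidate 5. So r5c6=5.
Step 35. [r3c7∈{6}] r3c7's peers cover all but 6. So r3c7=6.
Step 36. [r4c1∈{2}] r4c1's peers cover all but 2. So r4c1=2.
Step 37. [r7c8∈{9}] r7c8 has the single candidate 9. So r7c8=9.
Step 38. [r9c1∈{3}] r9c1 has the single candidate 3 ⇒ r9c1=3.
Step 39. [r3c1∈{1}] nothing but 1 survives at r3c1 ⇒ r3c1=1.
Step 40. [r9c8∈{6}] r9c8's peers cover all but 6 ⇒ r9c8=6.

Answer: 7 9 2 5 6 1 8 3 4 / 6 3 4 7 9 8 2 1 5 / 1 8 5 4 3 2 6 7 9 / 2 5 3 1 8 7 9 4 6 / 8 6 1 9 4 5 3 2 7 / 4 7 9 6 2 3 1 5 8 / 5 4 8 3 1 6 7 9 2 / 9 1 6 2 7 4 5 8 3 / 3 2 7 8 5 9 4 6 1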